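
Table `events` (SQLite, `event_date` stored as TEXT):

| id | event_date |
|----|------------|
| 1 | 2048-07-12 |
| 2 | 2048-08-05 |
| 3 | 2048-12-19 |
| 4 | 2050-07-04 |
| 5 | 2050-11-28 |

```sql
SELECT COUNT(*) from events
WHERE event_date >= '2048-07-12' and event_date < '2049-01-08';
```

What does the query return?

3

Rows in [2048-07-12, 2049-01-08): 2048-07-12, 2048-08-05, 2048-12-19 → 3 rows.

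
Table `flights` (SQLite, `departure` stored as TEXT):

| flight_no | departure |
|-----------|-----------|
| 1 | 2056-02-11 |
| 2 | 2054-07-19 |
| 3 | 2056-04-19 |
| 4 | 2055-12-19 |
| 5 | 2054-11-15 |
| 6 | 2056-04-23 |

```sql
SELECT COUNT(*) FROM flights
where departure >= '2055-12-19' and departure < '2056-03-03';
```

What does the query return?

2

Rows in [2055-12-19, 2056-03-03): 2056-02-11, 2055-12-19 → 2 rows.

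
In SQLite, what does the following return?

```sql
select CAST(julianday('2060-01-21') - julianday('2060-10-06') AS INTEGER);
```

10 days remain in January 2060 after the 21st (31 − 21).
Full months from February 2060 through September 2060 contribute their day counts.
Then 6 days into October 2060.
Total: 10 + 29 + 31 + 30 + 31 + 30 + 31 + 31 + 30 + 6 = 259.
The subtraction is earlier − later, so the result is −259 → -259.

-259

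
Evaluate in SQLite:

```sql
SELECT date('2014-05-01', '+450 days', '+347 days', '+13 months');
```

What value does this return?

2017-08-06

Applying '+450 days' to 2014-05-01: counting 450 days forward gives 2015-07-25.
Applying '+347 days' to 2015-07-25: counting 347 days forward gives 2016-07-06.
Adding +13 months to 2016-07-06 gives 2017-08-06.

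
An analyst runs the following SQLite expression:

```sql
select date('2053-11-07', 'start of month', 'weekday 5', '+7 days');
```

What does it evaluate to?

`start of month` rewinds 2053-11-07 to 2053-11-01.
`weekday 5` advances to the next Friday; 2053-11-01 is a Saturday, so it moves forward to 2053-11-07.
Advancing 7 more days within November lands on 2053-11-14.

2053-11-14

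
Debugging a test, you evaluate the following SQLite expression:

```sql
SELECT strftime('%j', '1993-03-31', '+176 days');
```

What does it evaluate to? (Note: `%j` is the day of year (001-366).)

First apply '+176 days': 1993-03-31 → 1993-09-23.
Day-of-year for 1993-09-23: days since 1993-01-01 inclusive = 266, zero-padded to 266.

266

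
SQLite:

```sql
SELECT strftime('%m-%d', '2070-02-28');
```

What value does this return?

`%m-%d` extracts the month-day: 02-28.

02-28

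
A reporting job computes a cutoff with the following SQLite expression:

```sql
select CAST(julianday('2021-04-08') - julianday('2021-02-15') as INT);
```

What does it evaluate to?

13 days remain in February 2021 after the 15th (28 − 15).
March 2021: 31 days.
Then 8 days into April 2021.
Total: 13 + 31 + 8 = 52.

52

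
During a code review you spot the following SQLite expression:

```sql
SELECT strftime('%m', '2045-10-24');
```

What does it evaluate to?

10

`%m` extracts the 2-digit month (01-12): 10.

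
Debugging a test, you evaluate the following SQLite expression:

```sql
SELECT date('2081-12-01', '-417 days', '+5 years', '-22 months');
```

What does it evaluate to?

Applying '-417 days' to 2081-12-01: counting 417 days back gives 2080-10-10.
Adding +5 years to 2080-10-10 gives 2085-10-10.
Adding -22 months to 2085-10-10 gives 2083-12-10.

2083-12-10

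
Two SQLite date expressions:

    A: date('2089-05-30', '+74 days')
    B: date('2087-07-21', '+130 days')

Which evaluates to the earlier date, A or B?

B

A = 2089-08-12.
B = 2087-11-28.
B is earlier.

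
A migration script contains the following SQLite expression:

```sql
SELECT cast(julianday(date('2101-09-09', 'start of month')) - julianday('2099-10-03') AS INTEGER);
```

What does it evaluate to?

`start of month` rewinds 2101-09-09 to 2101-09-01.
28 days remain in October 2099 after the 3rd (31 − 3).
Full months from November 2099 through August 2101 contribute their day counts.
Then 1 day into September 2101.
Total: 28 + 30 + 31 + 31 + 28 + 31 + 30 + 31 + 30 + 31 + 31 + 30 + 31 + 30 + 31 + 31 + 28 + 31 + 30 + 31 + 30 + 31 + 31 + 1 = 698.

698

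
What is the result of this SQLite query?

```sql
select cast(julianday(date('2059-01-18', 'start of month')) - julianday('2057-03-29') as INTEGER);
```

643

`start of month` rewinds 2059-01-18 to 2059-01-01.
2 days remain in March 2057 after the 29th (31 − 29).
Full months from April 2057 through December 2058 contribute their day counts.
Then 1 day into January 2059.
Total: 2 + 30 + 31 + 30 + 31 + 31 + 30 + 31 + 30 + 31 + 31 + 28 + 31 + 30 + 31 + 30 + 31 + 31 + 30 + 31 + 30 + 31 + 1 = 643.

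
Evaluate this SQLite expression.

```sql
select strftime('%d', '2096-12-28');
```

28

`%d` extracts the 2-digit day of month: 28.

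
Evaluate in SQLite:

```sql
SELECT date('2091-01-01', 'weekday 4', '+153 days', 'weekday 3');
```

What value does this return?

`weekday 4` advances to the next Thursday; 2091-01-01 is a Monday, so it moves forward to 2091-01-04.
Applying '+153 days' to 2091-01-04: counting 153 days forward gives 2091-06-06.
`weekday 3` advances to the next Wednesday; 2091-06-06 is already a Wednesday, so it stays at 2091-06-06.

2091-06-06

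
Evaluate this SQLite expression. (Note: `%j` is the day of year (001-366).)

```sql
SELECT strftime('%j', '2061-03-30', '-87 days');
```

002

First apply '-87 days': 2061-03-30 → 2061-01-02.
Day-of-year for 2061-01-02: days since 2061-01-01 inclusive = 2, zero-padded to 002.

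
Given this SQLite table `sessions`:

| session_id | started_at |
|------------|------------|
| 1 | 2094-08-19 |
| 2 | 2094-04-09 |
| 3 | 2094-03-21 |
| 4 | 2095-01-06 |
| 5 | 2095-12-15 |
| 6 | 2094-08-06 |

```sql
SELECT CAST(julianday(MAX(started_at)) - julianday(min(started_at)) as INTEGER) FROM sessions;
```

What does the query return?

634

MIN = 2094-03-21, MAX = 2095-12-15.
10 days remain in March 2094 after the 21st (31 − 21).
Full months from April 2094 through November 2095 contribute their day counts.
Then 15 days into December 2095.
Total: 10 + 30 + 31 + 30 + 31 + 31 + 30 + 31 + 30 + 31 + 31 + 28 + 31 + 30 + 31 + 30 + 31 + 31 + 30 + 31 + 30 + 15 = 634.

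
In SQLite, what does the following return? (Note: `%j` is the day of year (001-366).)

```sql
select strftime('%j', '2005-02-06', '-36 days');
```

First apply '-36 days': 2005-02-06 → 2005-01-01.
Day-of-year for 2005-01-01: days since 2005-01-01 inclusive = 1, zero-padded to 001.

001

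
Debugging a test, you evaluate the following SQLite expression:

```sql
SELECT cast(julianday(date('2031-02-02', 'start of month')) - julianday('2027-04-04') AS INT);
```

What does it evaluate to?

`start of month` rewinds 2031-02-02 to 2031-02-01.
26 days remain in April 2027 after the 4th (30 − 4).
Full months from May 2027 through January 2031 contribute their day counts.
Then 1 day into February 2031.
Total: 26 + 31 + 30 + 31 + 31 + 30 + 31 + 30 + 31 + 31 + 29 + 31 + 30 + 31 + 30 + 31 + 31 + 30 + 31 + 30 + 31 + 31 + 28 + 31 + 30 + 31 + 30 + 31 + 31 + 30 + 31 + 30 + 31 + 31 + 28 + 31 + 30 + 31 + 30 + 31 + 31 + 30 + 31 + 30 + 31 + 31 + 1 = 1399.

1399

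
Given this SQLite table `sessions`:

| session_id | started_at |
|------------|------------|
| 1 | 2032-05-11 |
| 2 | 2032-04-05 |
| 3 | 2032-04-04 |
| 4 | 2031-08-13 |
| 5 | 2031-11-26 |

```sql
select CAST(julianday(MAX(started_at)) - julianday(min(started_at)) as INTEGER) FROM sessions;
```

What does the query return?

272

MIN = 2031-08-13, MAX = 2032-05-11.
18 days remain in August 2031 after the 13th (31 − 13).
Full months from September 2031 through April 2032 contribute their day counts.
Then 11 days into May 2032.
Total: 18 + 30 + 31 + 30 + 31 + 31 + 29 + 31 + 30 + 11 = 272.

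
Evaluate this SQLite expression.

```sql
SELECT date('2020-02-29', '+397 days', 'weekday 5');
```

2021-04-02

Applying '+397 days' to 2020-02-29: counting 397 days forward gives 2021-04-01.
`weekday 5` advances to the next Friday; 2021-04-01 is a Thursday, so it moves forward to 2021-04-02.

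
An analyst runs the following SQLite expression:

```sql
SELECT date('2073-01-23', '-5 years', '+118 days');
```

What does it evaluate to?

Adding -5 years to 2073-01-23 gives 2068-01-23.
Applying '+118 days' to 2068-01-23: counting 118 days forward gives 2068-05-20.

2068-05-20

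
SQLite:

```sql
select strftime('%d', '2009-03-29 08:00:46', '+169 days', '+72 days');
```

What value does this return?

25

First apply '+169 days', '+72 days': 2009-03-29 08:00:46 → 2009-11-25 08:00:46.
`%d` extracts the 2-digit day of month: 25.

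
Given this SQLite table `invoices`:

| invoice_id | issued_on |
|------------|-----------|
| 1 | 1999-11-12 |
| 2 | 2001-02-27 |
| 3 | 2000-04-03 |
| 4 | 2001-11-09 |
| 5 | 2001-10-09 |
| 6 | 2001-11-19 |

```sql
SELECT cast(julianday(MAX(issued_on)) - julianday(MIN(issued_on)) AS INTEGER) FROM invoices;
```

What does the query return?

MIN = 1999-11-12, MAX = 2001-11-19.
18 days remain in November 1999 after the 12th (30 − 12).
Full months from December 1999 through October 2001 contribute their day counts.
Then 19 days into November 2001.
Total: 18 + 31 + 31 + 29 + 31 + 30 + 31 + 30 + 31 + 31 + 30 + 31 + 30 + 31 + 31 + 28 + 31 + 30 + 31 + 30 + 31 + 31 + 30 + 31 + 19 = 738.

738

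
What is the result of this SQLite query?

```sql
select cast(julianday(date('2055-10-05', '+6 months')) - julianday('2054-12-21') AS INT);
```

471

Adding +6 months to 2055-10-05 gives 2056-04-05.
10 days remain in December 2054 after the 21st (31 − 21).
Full months from January 2055 through March 2056 contribute their day counts.
Then 5 days into April 2056.
Total: 10 + 31 + 28 + 31 + 30 + 31 + 30 + 31 + 31 + 30 + 31 + 30 + 31 + 31 + 29 + 31 + 5 = 471.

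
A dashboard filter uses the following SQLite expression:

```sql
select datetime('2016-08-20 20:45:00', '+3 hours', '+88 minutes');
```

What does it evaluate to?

+3 hours from 2016-08-20 20:45:00 is 2016-08-20 23:45:00.
88 minutes = 1h 28m; +88 minutes from 2016-08-20 23:45:00 is 2016-08-21 01:13:00 (crosses midnight).

2016-08-21 01:13:00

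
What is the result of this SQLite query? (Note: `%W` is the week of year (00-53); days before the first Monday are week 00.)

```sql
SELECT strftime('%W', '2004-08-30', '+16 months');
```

First apply '+16 months': 2004-08-30 → 2005-12-30.
2005-12-30 is a Friday. SQLite's %W counts Mondays since the year started; the result is 52.

52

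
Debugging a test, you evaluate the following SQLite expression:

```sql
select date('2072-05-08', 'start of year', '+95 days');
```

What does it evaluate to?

2072-04-05

`start of year` rewinds 2072-05-08 to 2072-01-01.
Applying '+95 days' to 2072-01-01: counting 95 days forward gives 2072-04-05.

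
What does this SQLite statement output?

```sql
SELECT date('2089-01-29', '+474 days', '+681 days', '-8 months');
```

Applying '+474 days' to 2089-01-29: counting 474 days forward gives 2090-05-18.
Applying '+681 days' to 2090-05-18: counting 681 days forward gives 2092-03-29.
Adding -8 months to 2092-03-29 gives 2091-07-29.

2091-07-29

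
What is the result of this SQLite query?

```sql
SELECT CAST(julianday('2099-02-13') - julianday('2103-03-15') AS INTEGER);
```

15 days remain in February 2099 after the 13th (28 − 13).
Full months from March 2099 through February 2103 contribute their day counts.
Then 15 days into March 2103.
Total: 15 + 31 + 30 + 31 + 30 + 31 + 31 + 30 + 31 + 30 + 31 + 31 + 28 + 31 + 30 + 31 + 30 + 31 + 31 + 30 + 31 + 30 + 31 + 31 + 28 + 31 + 30 + 31 + 30 + 31 + 31 + 30 + 31 + 30 + 31 + 31 + 28 + 31 + 30 + 31 + 30 + 31 + 31 + 30 + 31 + 30 + 31 + 31 + 28 + 15 = 1490.
The subtraction is earlier − later, so the result is −1490 → -1490.

-1490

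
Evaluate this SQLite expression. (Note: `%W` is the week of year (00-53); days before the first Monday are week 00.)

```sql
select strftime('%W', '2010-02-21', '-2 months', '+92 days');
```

First apply '-2 months', '+92 days': 2010-02-21 → 2010-03-23.
2010-03-23 is a Tuesday. SQLite's %W counts Mondays since the year started; the result is 12.

12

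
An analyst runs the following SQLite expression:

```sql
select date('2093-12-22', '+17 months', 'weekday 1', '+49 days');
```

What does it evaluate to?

Adding +17 months to 2093-12-22 gives 2095-05-22.
`weekday 1` advances to the next Monday; 2095-05-22 is a Sunday, so it moves forward to 2095-05-23.
Applying '+49 days' to 2095-05-23: counting 49 days forward gives 2095-07-11.

2095-07-11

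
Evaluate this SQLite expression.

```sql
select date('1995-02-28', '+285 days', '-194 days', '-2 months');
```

Applying '+285 days' to 1995-02-28: counting 285 days forward gives 1995-12-10.
Applying '-194 days' to 1995-12-10: counting 194 days back gives 1995-05-30.
Adding -2 months to 1995-05-30 gives 1995-03-30.

1995-03-30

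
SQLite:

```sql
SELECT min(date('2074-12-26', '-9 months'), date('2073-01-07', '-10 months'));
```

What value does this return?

date('2074-12-26', '-9 months') → 2074-03-26.
date('2073-01-07', '-10 months') → 2072-03-07.
Earlier of the two is 2072-03-07.

2072-03-07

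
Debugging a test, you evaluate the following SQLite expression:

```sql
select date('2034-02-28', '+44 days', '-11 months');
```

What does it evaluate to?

Applying '+44 days' to 2034-02-28: counting 44 days forward gives 2034-04-13.
Adding -11 months to 2034-04-13 gives 2033-05-13.

2033-05-13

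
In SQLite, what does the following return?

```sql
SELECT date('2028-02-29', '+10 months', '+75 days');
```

2029-03-14

Adding +10 months to 2028-02-29 gives 2028-12-29.
Applying '+75 days' to 2028-12-29: counting 75 days forward gives 2029-03-14.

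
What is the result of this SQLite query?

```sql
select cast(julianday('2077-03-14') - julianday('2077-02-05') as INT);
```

23 days remain in February 2077 after the 5th (28 − 5).
Then 14 days into March 2077.
Total: 23 + 14 = 37.

37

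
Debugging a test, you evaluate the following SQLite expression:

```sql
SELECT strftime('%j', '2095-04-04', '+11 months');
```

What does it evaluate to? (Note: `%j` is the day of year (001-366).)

First apply '+11 months': 2095-04-04 → 2096-03-04.
Day-of-year for 2096-03-04: days since 2096-01-01 inclusive = 64, zero-padded to 064.

064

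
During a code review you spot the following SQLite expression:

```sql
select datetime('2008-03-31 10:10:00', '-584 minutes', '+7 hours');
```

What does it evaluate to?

584 minutes = 9h 44m; -584 minutes from 2008-03-31 10:10:00 is 2008-03-31 00:26:00.
+7 hours from 2008-03-31 00:26:00 is 2008-03-31 07:26:00.

2008-03-31 07:26:00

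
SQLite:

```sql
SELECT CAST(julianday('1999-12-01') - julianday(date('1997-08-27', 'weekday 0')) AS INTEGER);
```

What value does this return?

822

`weekday 0` advances to the next Sunday; 1997-08-27 is a Wednesday, so it moves forward to 1997-08-31.
0 days remain in August 1997 after the 31st (31 − 31).
Full months from September 1997 through November 1999 contribute their day counts.
Then 1 day into December 1999.
Total: 0 + 30 + 31 + 30 + 31 + 31 + 28 + 31 + 30 + 31 + 30 + 31 + 31 + 30 + 31 + 30 + 31 + 31 + 28 + 31 + 30 + 31 + 30 + 31 + 31 + 30 + 31 + 30 + 1 = 822.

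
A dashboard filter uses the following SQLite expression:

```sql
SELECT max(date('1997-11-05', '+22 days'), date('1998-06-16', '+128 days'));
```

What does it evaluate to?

date('1997-11-05', '+22 days') → 1997-11-27.
date('1998-06-16', '+128 days') → 1998-10-22.
Later of the two is 1998-10-22.

1998-10-22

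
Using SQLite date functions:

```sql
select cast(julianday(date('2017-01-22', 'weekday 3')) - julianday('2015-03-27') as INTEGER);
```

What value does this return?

`weekday 3` advances to the next Wednesday; 2017-01-22 is a Sunday, so it moves forward to 2017-01-25.
4 days remain in March 2015 after the 27th (31 − 27).
Full months from April 2015 through December 2016 contribute their day counts.
Then 25 days into January 2017.
Total: 4 + 30 + 31 + 30 + 31 + 31 + 30 + 31 + 30 + 31 + 31 + 29 + 31 + 30 + 31 + 30 + 31 + 31 + 30 + 31 + 30 + 31 + 25 = 670.

670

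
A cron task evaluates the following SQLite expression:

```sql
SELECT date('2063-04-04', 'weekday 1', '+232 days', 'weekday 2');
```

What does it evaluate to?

2063-11-27

`weekday 1` advances to the next Monday; 2063-04-04 is a Wednesday, so it moves forward to 2063-04-09.
Applying '+232 days' to 2063-04-09: counting 232 days forward gives 2063-11-27.
`weekday 2` advances to the next Tuesday; 2063-11-27 is already a Tuesday, so it stays at 2063-11-27.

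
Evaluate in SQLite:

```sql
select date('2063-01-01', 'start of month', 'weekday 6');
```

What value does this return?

2063-01-06

`start of month` rewinds 2063-01-01 to 2063-01-01.
`weekday 6` advances to the next Saturday; 2063-01-01 is a Monday, so it moves forward to 2063-01-06.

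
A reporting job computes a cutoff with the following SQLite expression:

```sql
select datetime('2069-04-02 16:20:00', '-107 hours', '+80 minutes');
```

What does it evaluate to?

-107 hours from 2069-04-02 16:20:00 is 2069-03-29 05:20:00 (crosses midnight).
80 minutes = 1h 20m; +80 minutes from 2069-03-29 05:20:00 is 2069-03-29 06:40:00.

2069-03-29 06:40:00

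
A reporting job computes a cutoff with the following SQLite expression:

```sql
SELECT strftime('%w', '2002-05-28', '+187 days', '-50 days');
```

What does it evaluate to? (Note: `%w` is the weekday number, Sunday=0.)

6

First apply '+187 days', '-50 days': 2002-05-28 → 2002-10-12.
2002-10-12 is a Saturday; with Sunday=0 that is 6.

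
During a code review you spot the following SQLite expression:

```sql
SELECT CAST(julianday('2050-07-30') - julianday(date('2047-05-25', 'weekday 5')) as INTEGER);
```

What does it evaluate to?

`weekday 5` advances to the next Friday; 2047-05-25 is a Saturday, so it moves forward to 2047-05-31.
0 days remain in May 2047 after the 31st (31 − 31).
Full months from June 2047 through June 2050 contribute their day counts.
Then 30 days into July 2050.
Total: 0 + 30 + 31 + 31 + 30 + 31 + 30 + 31 + 31 + 29 + 31 + 30 + 31 + 30 + 31 + 31 + 30 + 31 + 30 + 31 + 31 + 28 + 31 + 30 + 31 + 30 + 31 + 31 + 30 + 31 + 30 + 31 + 31 + 28 + 31 + 30 + 31 + 30 + 30 = 1156.

1156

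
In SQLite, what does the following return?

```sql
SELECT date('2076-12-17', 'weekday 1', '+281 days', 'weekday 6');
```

2077-10-02

`weekday 1` advances to the next Monday; 2076-12-17 is a Thursday, so it moves forward to 2076-12-21.
Applying '+281 days' to 2076-12-21: counting 281 days forward gives 2077-09-28.
`weekday 6` advances to the next Saturday; 2077-09-28 is a Tuesday, so it moves forward to 2077-10-02.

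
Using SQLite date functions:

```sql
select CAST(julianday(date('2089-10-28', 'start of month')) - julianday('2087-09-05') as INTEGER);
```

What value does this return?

`start of month` rewinds 2089-10-28 to 2089-10-01.
25 days remain in September 2087 after the 5th (30 − 5).
Full months from October 2087 through September 2089 contribute their day counts.
Then 1 day into October 2089.
Total: 25 + 31 + 30 + 31 + 31 + 29 + 31 + 30 + 31 + 30 + 31 + 31 + 30 + 31 + 30 + 31 + 31 + 28 + 31 + 30 + 31 + 30 + 31 + 31 + 30 + 1 = 757.

757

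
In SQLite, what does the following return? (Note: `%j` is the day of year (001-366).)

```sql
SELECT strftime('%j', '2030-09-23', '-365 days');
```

First apply '-365 days': 2030-09-23 → 2029-09-23.
Day-of-year for 2029-09-23: days since 2029-01-01 inclusive = 266, zero-padded to 266.

266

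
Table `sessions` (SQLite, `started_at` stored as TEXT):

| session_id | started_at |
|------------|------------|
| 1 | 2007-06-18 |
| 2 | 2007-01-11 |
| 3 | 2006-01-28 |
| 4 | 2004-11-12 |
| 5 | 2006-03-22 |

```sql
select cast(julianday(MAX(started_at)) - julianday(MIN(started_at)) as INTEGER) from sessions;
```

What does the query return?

MIN = 2004-11-12, MAX = 2007-06-18.
18 days remain in November 2004 after the 12th (30 − 12).
Full months from December 2004 through May 2007 contribute their day counts.
Then 18 days into June 2007.
Total: 18 + 31 + 31 + 28 + 31 + 30 + 31 + 30 + 31 + 31 + 30 + 31 + 30 + 31 + 31 + 28 + 31 + 30 + 31 + 30 + 31 + 31 + 30 + 31 + 30 + 31 + 31 + 28 + 31 + 30 + 31 + 18 = 948.

948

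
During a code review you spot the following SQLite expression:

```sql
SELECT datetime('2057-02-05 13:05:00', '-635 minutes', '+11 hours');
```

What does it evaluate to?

2057-02-05 13:30:00

635 minutes = 10h 35m; -635 minutes from 2057-02-05 13:05:00 is 2057-02-05 02:30:00.
+11 hours from 2057-02-05 02:30:00 is 2057-02-05 13:30:00.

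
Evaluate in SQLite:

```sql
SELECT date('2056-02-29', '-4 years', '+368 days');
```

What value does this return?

2053-03-03

Adding -4 years to 2056-02-29 gives 2052-02-29.
Applying '+368 days' to 2052-02-29: counting 368 days forward gives 2053-03-03.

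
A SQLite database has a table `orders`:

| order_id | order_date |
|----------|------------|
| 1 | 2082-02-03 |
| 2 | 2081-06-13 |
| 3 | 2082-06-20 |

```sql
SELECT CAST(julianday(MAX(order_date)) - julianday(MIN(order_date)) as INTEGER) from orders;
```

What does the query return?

372

MIN = 2081-06-13, MAX = 2082-06-20.
17 days remain in June 2081 after the 13th (30 − 13).
Full months from July 2081 through May 2082 contribute their day counts.
Then 20 days into June 2082.
Total: 17 + 31 + 31 + 30 + 31 + 30 + 31 + 31 + 28 + 31 + 30 + 31 + 20 = 372.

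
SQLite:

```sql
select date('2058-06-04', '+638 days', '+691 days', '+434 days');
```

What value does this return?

Applying '+638 days' to 2058-06-04: counting 638 days forward gives 2060-03-03.
Applying '+691 days' to 2060-03-03: counting 691 days forward gives 2062-01-23.
Applying '+434 days' to 2062-01-23: counting 434 days forward gives 2063-04-02.

2063-04-02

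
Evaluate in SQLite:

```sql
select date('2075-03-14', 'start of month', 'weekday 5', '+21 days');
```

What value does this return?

2075-03-22

`start of month` rewinds 2075-03-14 to 2075-03-01.
`weekday 5` advances to the next Friday; 2075-03-01 is already a Friday, so it stays at 2075-03-01.
Advancing 21 more days within March lands on 2075-03-22.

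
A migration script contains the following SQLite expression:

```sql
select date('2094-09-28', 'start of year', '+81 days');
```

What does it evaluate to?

`start of year` rewinds 2094-09-28 to 2094-01-01.
Applying '+81 days' to 2094-01-01: counting 81 days forward gives 2094-03-23.

2094-03-23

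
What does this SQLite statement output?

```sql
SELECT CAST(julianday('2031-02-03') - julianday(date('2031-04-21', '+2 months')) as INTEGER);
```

-138

Adding +2 months to 2031-04-21 gives 2031-06-21.
25 days remain in February 2031 after the 3rd (28 − 3).
March 2031: 31 days.
April 2031: 30 days.
May 2031: 31 days.
Then 21 days into June 2031.
Total: 25 + 31 + 30 + 31 + 21 = 138.
The subtraction is earlier − later, so the result is −138 → -138.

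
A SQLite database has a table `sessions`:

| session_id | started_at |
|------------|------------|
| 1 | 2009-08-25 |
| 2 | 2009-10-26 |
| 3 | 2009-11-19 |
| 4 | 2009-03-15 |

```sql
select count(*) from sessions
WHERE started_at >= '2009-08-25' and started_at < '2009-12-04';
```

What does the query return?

3

Rows in [2009-08-25, 2009-12-04): 2009-08-25, 2009-10-26, 2009-11-19 → 3 rows.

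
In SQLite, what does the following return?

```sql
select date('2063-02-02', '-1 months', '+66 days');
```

2063-03-09

Adding -1 month to 2063-02-02 gives 2063-01-02.
Applying '+66 days' to 2063-01-02: counting 66 days forward gives 2063-03-09.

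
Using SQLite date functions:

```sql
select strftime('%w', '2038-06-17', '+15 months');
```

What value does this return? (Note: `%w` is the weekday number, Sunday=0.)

6

First apply '+15 months': 2038-06-17 → 2039-09-17.
2039-09-17 is a Saturday; with Sunday=0 that is 6.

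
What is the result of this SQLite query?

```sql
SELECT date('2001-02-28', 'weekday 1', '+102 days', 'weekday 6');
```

2001-06-16

`weekday 1` advances to the next Monday; 2001-02-28 is a Wednesday, so it moves forward to 2001-03-05.
Applying '+102 days' to 2001-03-05: counting 102 days forward gives 2001-06-15.
`weekday 6` advances to the next Saturday; 2001-06-15 is a Friday, so it moves forward to 2001-06-16.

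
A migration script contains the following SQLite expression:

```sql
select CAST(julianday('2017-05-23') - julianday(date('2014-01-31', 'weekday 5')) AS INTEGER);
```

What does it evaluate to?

1208

`weekday 5` advances to the next Friday; 2014-01-31 is already a Friday, so it stays at 2014-01-31.
0 days remain in January 2014 after the 31st (31 − 31).
Full months from February 2014 through April 2017 contribute their day counts.
Then 23 days into May 2017.
Total: 0 + 28 + 31 + 30 + 31 + 30 + 31 + 31 + 30 + 31 + 30 + 31 + 31 + 28 + 31 + 30 + 31 + 30 + 31 + 31 + 30 + 31 + 30 + 31 + 31 + 29 + 31 + 30 + 31 + 30 + 31 + 31 + 30 + 31 + 30 + 31 + 31 + 28 + 31 + 30 + 23 = 1208.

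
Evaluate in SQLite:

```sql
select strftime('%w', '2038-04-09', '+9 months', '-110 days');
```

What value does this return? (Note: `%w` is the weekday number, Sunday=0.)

2

First apply '+9 months', '-110 days': 2038-04-09 → 2038-09-21.
2038-09-21 is a Tuesday; with Sunday=0 that is 2.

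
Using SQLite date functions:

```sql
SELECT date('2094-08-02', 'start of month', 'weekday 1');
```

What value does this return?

2094-08-02

`start of month` rewinds 2094-08-02 to 2094-08-01.
`weekday 1` advances to the next Monday; 2094-08-01 is a Sunday, so it moves forward to 2094-08-02.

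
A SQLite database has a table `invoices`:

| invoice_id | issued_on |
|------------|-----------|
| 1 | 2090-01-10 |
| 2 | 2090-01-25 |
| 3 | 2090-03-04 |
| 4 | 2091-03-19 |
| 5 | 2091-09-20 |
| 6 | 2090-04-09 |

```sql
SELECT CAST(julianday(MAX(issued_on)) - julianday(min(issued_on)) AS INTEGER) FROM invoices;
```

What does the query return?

MIN = 2090-01-10, MAX = 2091-09-20.
21 days remain in January 2090 after the 10th (31 − 10).
Full months from February 2090 through August 2091 contribute their day counts.
Then 20 days into September 2091.
Total: 21 + 28 + 31 + 30 + 31 + 30 + 31 + 31 + 30 + 31 + 30 + 31 + 31 + 28 + 31 + 30 + 31 + 30 + 31 + 31 + 20 = 618.

618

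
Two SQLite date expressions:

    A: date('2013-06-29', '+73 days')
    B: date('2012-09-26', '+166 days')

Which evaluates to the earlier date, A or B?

B

A = 2013-09-10.
B = 2013-03-11.
B is earlier.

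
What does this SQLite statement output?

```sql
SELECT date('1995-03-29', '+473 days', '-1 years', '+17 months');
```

1996-12-14

Applying '+473 days' to 1995-03-29: counting 473 days forward gives 1996-07-14.
Adding -1 year to 1996-07-14 gives 1995-07-14.
Adding +17 months to 1995-07-14 gives 1996-12-14.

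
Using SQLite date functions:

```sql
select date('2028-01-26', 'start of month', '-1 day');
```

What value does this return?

2027-12-31

`start of month` rewinds 2028-01-26 to 2028-01-01.
Going back 1 day from 2028-01-01 reaches 2027-12-31 (last day of December, 31 days).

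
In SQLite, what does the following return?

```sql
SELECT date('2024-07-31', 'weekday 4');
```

2024-08-01

`weekday 4` advances to the next Thursday; 2024-07-31 is a Wednesday, so it moves forward to 2024-08-01.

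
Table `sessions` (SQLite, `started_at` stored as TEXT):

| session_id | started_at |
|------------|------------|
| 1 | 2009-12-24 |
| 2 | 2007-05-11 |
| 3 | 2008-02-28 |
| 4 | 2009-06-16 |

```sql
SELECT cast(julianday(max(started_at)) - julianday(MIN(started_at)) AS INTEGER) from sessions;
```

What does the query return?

MIN = 2007-05-11, MAX = 2009-12-24.
20 days remain in May 2007 after the 11th (31 − 11).
Full months from June 2007 through November 2009 contribute their day counts.
Then 24 days into December 2009.
Total: 20 + 30 + 31 + 31 + 30 + 31 + 30 + 31 + 31 + 29 + 31 + 30 + 31 + 30 + 31 + 31 + 30 + 31 + 30 + 31 + 31 + 28 + 31 + 30 + 31 + 30 + 31 + 31 + 30 + 31 + 30 + 24 = 958.

958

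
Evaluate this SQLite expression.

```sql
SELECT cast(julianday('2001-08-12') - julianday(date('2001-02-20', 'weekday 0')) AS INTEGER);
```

168

`weekday 0` advances to the next Sunday; 2001-02-20 is a Tuesday, so it moves forward to 2001-02-25.
3 days remain in February 2001 after the 25th (28 − 25).
March 2001: 31 days.
April 2001: 30 days.
May 2001: 31 days.
June 2001: 30 days.
July 2001: 31 days.
Then 12 days into August 2001.
Total: 3 + 31 + 30 + 31 + 30 + 31 + 12 = 168.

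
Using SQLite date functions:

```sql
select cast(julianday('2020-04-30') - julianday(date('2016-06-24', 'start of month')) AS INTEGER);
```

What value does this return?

1429

`start of month` rewinds 2016-06-24 to 2016-06-01.
29 days remain in June 2016 after the 1st (30 − 1).
Full months from July 2016 through March 2020 contribute their day counts.
Then 30 days into April 2020.
Total: 29 + 31 + 31 + 30 + 31 + 30 + 31 + 31 + 28 + 31 + 30 + 31 + 30 + 31 + 31 + 30 + 31 + 30 + 31 + 31 + 28 + 31 + 30 + 31 + 30 + 31 + 31 + 30 + 31 + 30 + 31 + 31 + 28 + 31 + 30 + 31 + 30 + 31 + 31 + 30 + 31 + 30 + 31 + 31 + 29 + 31 + 30 = 1429.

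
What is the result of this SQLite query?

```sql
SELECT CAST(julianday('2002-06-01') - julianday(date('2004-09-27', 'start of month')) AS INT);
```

-823

`start of month` rewinds 2004-09-27 to 2004-09-01.
29 days remain in June 2002 after the 1st (30 − 1).
Full months from July 2002 through August 2004 contribute their day counts.
Then 1 day into September 2004.
Total: 29 + 31 + 31 + 30 + 31 + 30 + 31 + 31 + 28 + 31 + 30 + 31 + 30 + 31 + 31 + 30 + 31 + 30 + 31 + 31 + 29 + 31 + 30 + 31 + 30 + 31 + 31 + 1 = 823.
The subtraction is earlier − later, so the result is −823 → -823.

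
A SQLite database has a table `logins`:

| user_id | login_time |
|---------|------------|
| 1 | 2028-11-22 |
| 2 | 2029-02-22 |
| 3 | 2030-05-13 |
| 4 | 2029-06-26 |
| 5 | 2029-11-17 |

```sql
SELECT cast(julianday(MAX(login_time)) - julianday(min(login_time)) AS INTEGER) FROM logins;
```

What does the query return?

537

MIN = 2028-11-22, MAX = 2030-05-13.
8 days remain in November 2028 after the 22nd (30 − 22).
Full months from December 2028 through April 2030 contribute their day counts.
Then 13 days into May 2030.
Total: 8 + 31 + 31 + 28 + 31 + 30 + 31 + 30 + 31 + 31 + 30 + 31 + 30 + 31 + 31 + 28 + 31 + 30 + 13 = 537.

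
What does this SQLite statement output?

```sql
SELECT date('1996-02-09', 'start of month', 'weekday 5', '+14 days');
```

`start of month` rewinds 1996-02-09 to 1996-02-01.
`weekday 5` advances to the next Friday; 1996-02-01 is a Thursday, so it moves forward to 1996-02-02.
Advancing 14 more days within February lands on 1996-02-16.

1996-02-16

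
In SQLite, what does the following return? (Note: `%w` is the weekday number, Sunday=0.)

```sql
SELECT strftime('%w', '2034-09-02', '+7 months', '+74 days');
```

5

First apply '+7 months', '+74 days': 2034-09-02 → 2035-06-15.
2035-06-15 is a Friday; with Sunday=0 that is 5.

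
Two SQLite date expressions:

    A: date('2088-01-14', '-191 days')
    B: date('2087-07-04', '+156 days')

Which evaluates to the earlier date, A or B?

A = 2087-07-07.
B = 2087-12-07.
A is earlier.

A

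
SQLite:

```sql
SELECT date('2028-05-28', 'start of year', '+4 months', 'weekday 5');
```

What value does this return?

`start of year` rewinds 2028-05-28 to 2028-01-01.
Adding +4 months to 2028-01-01 gives 2028-05-01.
`weekday 5` advances to the next Friday; 2028-05-01 is a Monday, so it moves forward to 2028-05-05.

2028-05-05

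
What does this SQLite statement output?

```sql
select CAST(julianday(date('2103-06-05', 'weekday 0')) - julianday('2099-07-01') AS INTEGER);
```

`weekday 0` advances to the next Sunday; 2103-06-05 is a Tuesday, so it moves forward to 2103-06-10.
30 days remain in July 2099 after the 1st (31 − 1).
Full months from August 2099 through May 2103 contribute their day counts.
Then 10 days into June 2103.
Total: 30 + 31 + 30 + 31 + 30 + 31 + 31 + 28 + 31 + 30 + 31 + 30 + 31 + 31 + 30 + 31 + 30 + 31 + 31 + 28 + 31 + 30 + 31 + 30 + 31 + 31 + 30 + 31 + 30 + 31 + 31 + 28 + 31 + 30 + 31 + 30 + 31 + 31 + 30 + 31 + 30 + 31 + 31 + 28 + 31 + 30 + 31 + 10 = 1439.

1439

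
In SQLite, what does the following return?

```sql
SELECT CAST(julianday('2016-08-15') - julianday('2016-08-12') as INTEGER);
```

Both dates are in August 2016: 15 − 12 = 3.

3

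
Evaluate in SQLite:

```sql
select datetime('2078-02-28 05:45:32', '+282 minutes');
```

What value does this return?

282 minutes = 4h 42m; +282 minutes from 2078-02-28 05:45:32 is 2078-02-28 10:27:32.

2078-02-28 10:27:32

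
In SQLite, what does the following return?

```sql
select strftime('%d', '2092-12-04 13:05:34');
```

`%d` extracts the 2-digit day of month: 04.

04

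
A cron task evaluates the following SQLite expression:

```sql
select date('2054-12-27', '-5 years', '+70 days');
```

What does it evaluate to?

Adding -5 years to 2054-12-27 gives 2049-12-27.
Applying '+70 days' to 2049-12-27: counting 70 days forward gives 2050-03-07.

2050-03-07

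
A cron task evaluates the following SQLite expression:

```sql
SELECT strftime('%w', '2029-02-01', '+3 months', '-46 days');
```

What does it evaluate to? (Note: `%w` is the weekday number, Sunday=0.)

First apply '+3 months', '-46 days': 2029-02-01 → 2029-03-16.
2029-03-16 is a Friday; with Sunday=0 that is 5.

5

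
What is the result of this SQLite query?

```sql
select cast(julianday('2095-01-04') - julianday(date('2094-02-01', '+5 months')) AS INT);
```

Adding +5 months to 2094-02-01 gives 2094-07-01.
30 days remain in July 2094 after the 1st (31 − 1).
August 2094: 31 days.
September 2094: 30 days.
October 2094: 31 days.
November 2094: 30 days.
December 2094: 31 days.
Then 4 days into January 2095.
Total: 30 + 31 + 30 + 31 + 30 + 31 + 4 = 187.

187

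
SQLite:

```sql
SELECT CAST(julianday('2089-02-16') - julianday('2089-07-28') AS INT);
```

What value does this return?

12 days remain in February 2089 after the 16th (28 − 16).
March 2089: 31 days.
April 2089: 30 days.
May 2089: 31 days.
June 2089: 30 days.
Then 28 days into July 2089.
Total: 12 + 31 + 30 + 31 + 30 + 28 = 162.
The subtraction is earlier − later, so the result is −162 → -162.

-162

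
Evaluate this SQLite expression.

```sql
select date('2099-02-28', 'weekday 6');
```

2099-02-28

`weekday 6` advances to the next Saturday; 2099-02-28 is already a Saturday, so it stays at 2099-02-28.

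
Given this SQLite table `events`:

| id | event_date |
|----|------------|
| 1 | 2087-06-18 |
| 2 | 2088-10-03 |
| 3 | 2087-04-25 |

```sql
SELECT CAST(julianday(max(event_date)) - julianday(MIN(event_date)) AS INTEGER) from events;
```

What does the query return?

527

MIN = 2087-04-25, MAX = 2088-10-03.
5 days remain in April 2087 after the 25th (30 − 25).
Full months from May 2087 through September 2088 contribute their day counts.
Then 3 days into October 2088.
Total: 5 + 31 + 30 + 31 + 31 + 30 + 31 + 30 + 31 + 31 + 29 + 31 + 30 + 31 + 30 + 31 + 31 + 30 + 3 = 527.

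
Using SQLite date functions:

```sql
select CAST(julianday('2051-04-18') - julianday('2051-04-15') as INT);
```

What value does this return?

Both dates are in April 2051: 18 − 15 = 3.

3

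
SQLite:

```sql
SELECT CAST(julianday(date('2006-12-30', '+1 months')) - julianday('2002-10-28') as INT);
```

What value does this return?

1555

Adding +1 month to 2006-12-30 gives 2007-01-30.
3 days remain in October 2002 after the 28th (31 − 28).
Full months from November 2002 through December 2006 contribute their day counts.
Then 30 days into January 2007.
Total: 3 + 30 + 31 + 31 + 28 + 31 + 30 + 31 + 30 + 31 + 31 + 30 + 31 + 30 + 31 + 31 + 29 + 31 + 30 + 31 + 30 + 31 + 31 + 30 + 31 + 30 + 31 + 31 + 28 + 31 + 30 + 31 + 30 + 31 + 31 + 30 + 31 + 30 + 31 + 31 + 28 + 31 + 30 + 31 + 30 + 31 + 31 + 30 + 31 + 30 + 31 + 30 = 1555.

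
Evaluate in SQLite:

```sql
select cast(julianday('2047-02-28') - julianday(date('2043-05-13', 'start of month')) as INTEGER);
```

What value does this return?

`start of month` rewinds 2043-05-13 to 2043-05-01.
30 days remain in May 2043 after the 1st (31 − 1).
Full months from June 2043 through January 2047 contribute their day counts.
Then 28 days into February 2047.
Total: 30 + 30 + 31 + 31 + 30 + 31 + 30 + 31 + 31 + 29 + 31 + 30 + 31 + 30 + 31 + 31 + 30 + 31 + 30 + 31 + 31 + 28 + 31 + 30 + 31 + 30 + 31 + 31 + 30 + 31 + 30 + 31 + 31 + 28 + 31 + 30 + 31 + 30 + 31 + 31 + 30 + 31 + 30 + 31 + 31 + 28 = 1399.

1399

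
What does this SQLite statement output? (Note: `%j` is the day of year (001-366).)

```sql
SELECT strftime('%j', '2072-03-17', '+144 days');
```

221

First apply '+144 days': 2072-03-17 → 2072-08-08.
Day-of-year for 2072-08-08: days since 2072-01-01 inclusive = 221, zero-padded to 221.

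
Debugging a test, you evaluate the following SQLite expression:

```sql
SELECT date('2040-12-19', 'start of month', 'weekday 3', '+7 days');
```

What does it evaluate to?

`start of month` rewinds 2040-12-19 to 2040-12-01.
`weekday 3` advances to the next Wednesday; 2040-12-01 is a Saturday, so it moves forward to 2040-12-05.
Advancing 7 more days within December lands on 2040-12-12.

2040-12-12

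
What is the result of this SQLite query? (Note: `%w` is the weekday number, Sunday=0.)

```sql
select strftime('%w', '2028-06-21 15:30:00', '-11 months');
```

First apply '-11 months': 2028-06-21 15:30:00 → 2027-07-21 15:30:00.
2027-07-21 is a Wednesday; with Sunday=0 that is 3.

3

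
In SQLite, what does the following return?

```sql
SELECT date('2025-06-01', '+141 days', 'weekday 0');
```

Applying '+141 days' to 2025-06-01: counting 141 days forward gives 2025-10-20.
`weekday 0` advances to the next Sunday; 2025-10-20 is a Monday, so it moves forward to 2025-10-26.

2025-10-26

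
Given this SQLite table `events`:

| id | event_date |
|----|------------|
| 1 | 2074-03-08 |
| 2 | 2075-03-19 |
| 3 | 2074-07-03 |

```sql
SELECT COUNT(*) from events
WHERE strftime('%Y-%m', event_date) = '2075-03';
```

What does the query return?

Rows with year-month 2075-03: 2075-03-19 → 1.

1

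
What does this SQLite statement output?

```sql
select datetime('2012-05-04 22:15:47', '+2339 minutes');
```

2339 minutes = 38h 59m; +2339 minutes from 2012-05-04 22:15:47 is 2012-05-06 13:14:47 (crosses midnight).

2012-05-06 13:14:47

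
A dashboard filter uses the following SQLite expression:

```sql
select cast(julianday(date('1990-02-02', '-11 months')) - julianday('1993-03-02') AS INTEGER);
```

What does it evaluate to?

Adding -11 months to 1990-02-02 gives 1989-03-02.
29 days remain in March 1989 after the 2nd (31 − 2).
Full months from April 1989 through February 1993 contribute their day counts.
Then 2 days into March 1993.
Total: 29 + 30 + 31 + 30 + 31 + 31 + 30 + 31 + 30 + 31 + 31 + 28 + 31 + 30 + 31 + 30 + 31 + 31 + 30 + 31 + 30 + 31 + 31 + 28 + 31 + 30 + 31 + 30 + 31 + 31 + 30 + 31 + 30 + 31 + 31 + 29 + 31 + 30 + 31 + 30 + 31 + 31 + 30 + 31 + 30 + 31 + 31 + 28 + 2 = 1461.
The subtraction is earlier − later, so the result is −1461 → -1461.

-1461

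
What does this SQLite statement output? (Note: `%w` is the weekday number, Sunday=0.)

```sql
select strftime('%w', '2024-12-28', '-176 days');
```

5

First apply '-176 days': 2024-12-28 → 2024-07-05.
2024-07-05 is a Friday; with Sunday=0 that is 5.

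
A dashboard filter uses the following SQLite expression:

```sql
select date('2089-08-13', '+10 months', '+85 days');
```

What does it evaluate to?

2090-09-06

Adding +10 months to 2089-08-13 gives 2090-06-13.
Applying '+85 days' to 2090-06-13: counting 85 days forward gives 2090-09-06.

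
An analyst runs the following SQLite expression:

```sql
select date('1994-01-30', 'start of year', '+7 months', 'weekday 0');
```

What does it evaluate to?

`start of year` rewinds 1994-01-30 to 1994-01-01.
Adding +7 months to 1994-01-01 gives 1994-08-01.
`weekday 0` advances to the next Sunday; 1994-08-01 is a Monday, so it moves forward to 1994-08-07.

1994-08-07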